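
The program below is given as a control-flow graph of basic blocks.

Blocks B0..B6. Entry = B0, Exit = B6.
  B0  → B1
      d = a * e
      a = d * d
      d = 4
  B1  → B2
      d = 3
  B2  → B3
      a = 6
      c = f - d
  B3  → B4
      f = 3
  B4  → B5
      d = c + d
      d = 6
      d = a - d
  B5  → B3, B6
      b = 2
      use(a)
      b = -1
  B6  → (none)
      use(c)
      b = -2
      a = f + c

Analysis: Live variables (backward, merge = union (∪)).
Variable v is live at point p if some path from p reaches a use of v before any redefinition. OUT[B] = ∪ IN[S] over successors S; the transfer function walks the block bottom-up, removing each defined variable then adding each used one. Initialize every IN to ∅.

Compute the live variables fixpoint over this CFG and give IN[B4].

Answer: {a, c, d, f}

Derivation:
Converged values:
  B0:   IN={a, e, f}   OUT={f}
  B1:   IN={f}   OUT={d, f}
  B2:   IN={d, f}   OUT={a, c, d}
  B3:   IN={a, c, d}   OUT={a, c, d, f}
  B4:   IN={a, c, d, f}   OUT={a, c, d, f}
  B5:   IN={a, c, d, f}   OUT={a, c, d, f}
  B6:   IN={c, f}   OUT={}

Merge at B4: OUT[B4] = IN[B5] = {a, c, d, f}
Applying B4's transfer function to that OUT value gives IN[B4] (row B4 above).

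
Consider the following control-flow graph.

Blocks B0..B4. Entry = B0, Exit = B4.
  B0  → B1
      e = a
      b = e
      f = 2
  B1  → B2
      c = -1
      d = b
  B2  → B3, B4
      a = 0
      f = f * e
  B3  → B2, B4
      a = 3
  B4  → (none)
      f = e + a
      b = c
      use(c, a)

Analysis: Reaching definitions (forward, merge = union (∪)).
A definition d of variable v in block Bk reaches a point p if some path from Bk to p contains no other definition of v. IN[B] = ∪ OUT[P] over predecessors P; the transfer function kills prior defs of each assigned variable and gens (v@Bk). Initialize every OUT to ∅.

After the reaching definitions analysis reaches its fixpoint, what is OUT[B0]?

Converged values:
  B0:  IN={}  OUT={b@B0, e@B0, f@B0}
  B1:  IN={b@B0, e@B0, f@B0}  OUT={b@B0, c@B1, d@B1, e@B0, f@B0}
  B2:  IN={a@B3, b@B0, c@B1, d@B1, e@B0, f@B0, f@B2}  OUT={a@B2, b@B0, c@B1, d@B1, e@B0, f@B2}
  B3:  IN={a@B2, b@B0, c@B1, d@B1, e@B0, f@B2}  OUT={a@B3, b@B0, c@B1, d@B1, e@B0, f@B2}
  B4:  IN={a@B2, a@B3, b@B0, c@B1, d@B1, e@B0, f@B2}  OUT={a@B2, a@B3, b@B4, c@B1, d@B1, e@B0, f@B4}

B0 is the boundary node: IN[B0] = {}
Applying B0's transfer function to that IN value gives OUT[B0] (row B0 above).

Answer: {b@B0, e@B0, f@B0}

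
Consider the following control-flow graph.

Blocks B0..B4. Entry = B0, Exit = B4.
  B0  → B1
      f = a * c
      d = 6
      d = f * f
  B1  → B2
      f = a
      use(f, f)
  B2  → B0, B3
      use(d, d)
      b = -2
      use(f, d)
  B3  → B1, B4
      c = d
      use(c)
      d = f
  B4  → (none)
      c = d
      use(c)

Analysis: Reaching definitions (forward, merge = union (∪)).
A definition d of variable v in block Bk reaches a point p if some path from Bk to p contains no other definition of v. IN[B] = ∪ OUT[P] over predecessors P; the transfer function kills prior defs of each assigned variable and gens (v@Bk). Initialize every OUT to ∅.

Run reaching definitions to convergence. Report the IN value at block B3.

Per-block solution:
  B0:   IN={b@B2, c@B3, d@B0, d@B3, f@B1}   OUT={b@B2, c@B3, d@B0, f@B0}
  B1:   IN={b@B2, c@B3, d@B0, d@B3, f@B0, f@B1}   OUT={b@B2, c@B3, d@B0, d@B3, f@B1}
  B2:   IN={b@B2, c@B3, d@B0, d@B3, f@B1}   OUT={b@B2, c@B3, d@B0, d@B3, f@B1}
  B3:   IN={b@B2, c@B3, d@B0, d@B3, f@B1}   OUT={b@B2, c@B3, d@B3, f@B1}
  B4:   IN={b@B2, c@B3, d@B3, f@B1}   OUT={b@B2, c@B4, d@B3, f@B1}

Merge at B3: IN[B3] = OUT[B2] = {b@B2, c@B3, d@B0, d@B3, f@B1}

Answer: {b@B2, c@B3, d@B0, d@B3, f@B1}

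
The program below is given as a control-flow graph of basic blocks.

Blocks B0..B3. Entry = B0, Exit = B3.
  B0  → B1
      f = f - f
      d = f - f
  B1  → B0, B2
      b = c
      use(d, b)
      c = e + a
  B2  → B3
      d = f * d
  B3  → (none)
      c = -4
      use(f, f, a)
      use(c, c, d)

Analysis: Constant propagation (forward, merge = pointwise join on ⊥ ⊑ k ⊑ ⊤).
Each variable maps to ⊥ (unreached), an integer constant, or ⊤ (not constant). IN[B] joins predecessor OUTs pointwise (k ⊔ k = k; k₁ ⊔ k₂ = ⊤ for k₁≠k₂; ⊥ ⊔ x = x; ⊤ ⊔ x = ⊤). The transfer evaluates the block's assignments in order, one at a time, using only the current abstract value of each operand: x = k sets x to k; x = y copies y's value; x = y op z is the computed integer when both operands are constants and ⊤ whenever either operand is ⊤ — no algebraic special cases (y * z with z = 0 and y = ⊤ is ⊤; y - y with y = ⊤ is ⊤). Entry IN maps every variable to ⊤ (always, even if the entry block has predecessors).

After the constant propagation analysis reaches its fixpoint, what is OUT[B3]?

Per-block solution:
  B0:   IN=(all ⊤)   OUT=(all ⊤)
  B1:   IN=(all ⊤)   OUT=(all ⊤)
  B2:   IN=(all ⊤)   OUT=(all ⊤)
  B3:   IN=(all ⊤)   OUT={c:-4; rest ⊤}

Merge at B3: IN[B3] = OUT[B2] = {a: ⊤, b: ⊤, c: ⊤, d: ⊤, e: ⊤, f: ⊤}
Applying B3's transfer function to that IN value gives OUT[B3] (row B3 above).

Answer: {a: ⊤, b: ⊤, c: -4, d: ⊤, e: ⊤, f: ⊤}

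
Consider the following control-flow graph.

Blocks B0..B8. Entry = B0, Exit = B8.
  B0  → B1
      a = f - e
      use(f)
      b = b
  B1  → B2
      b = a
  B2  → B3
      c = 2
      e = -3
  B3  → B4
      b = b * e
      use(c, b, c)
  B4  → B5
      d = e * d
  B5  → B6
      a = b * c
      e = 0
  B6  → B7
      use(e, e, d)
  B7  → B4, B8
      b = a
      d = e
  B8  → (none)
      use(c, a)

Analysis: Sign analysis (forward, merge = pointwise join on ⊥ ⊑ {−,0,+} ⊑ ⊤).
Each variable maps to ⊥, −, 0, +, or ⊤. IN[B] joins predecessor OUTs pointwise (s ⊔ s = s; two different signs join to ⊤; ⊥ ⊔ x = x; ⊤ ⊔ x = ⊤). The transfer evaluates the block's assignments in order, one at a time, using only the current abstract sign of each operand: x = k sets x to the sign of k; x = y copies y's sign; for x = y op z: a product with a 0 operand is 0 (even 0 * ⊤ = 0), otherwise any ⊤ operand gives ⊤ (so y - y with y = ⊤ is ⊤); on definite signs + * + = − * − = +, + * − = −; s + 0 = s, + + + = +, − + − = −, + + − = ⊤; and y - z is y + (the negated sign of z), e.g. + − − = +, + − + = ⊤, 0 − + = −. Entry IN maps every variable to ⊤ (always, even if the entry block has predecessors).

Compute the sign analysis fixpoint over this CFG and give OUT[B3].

Fixpoint table:
  B0: | IN=(all ⊤) | OUT=(all ⊤)
  B1: | IN=(all ⊤) | OUT=(all ⊤)
  B2: | IN=(all ⊤) | OUT={c:+, e:-; rest ⊤}
  B3: | IN={c:+, e:-; rest ⊤} | OUT={c:+, e:-; rest ⊤}
  B4: | IN={c:+; rest ⊤} | OUT={c:+; rest ⊤}
  B5: | IN={c:+; rest ⊤} | OUT={c:+, e:0; rest ⊤}
  B6: | IN={c:+, e:0; rest ⊤} | OUT={c:+, e:0; rest ⊤}
  B7: | IN={c:+, e:0; rest ⊤} | OUT={c:+, d:0, e:0; rest ⊤}
  B8: | IN={c:+, d:0, e:0; rest ⊤} | OUT={c:+, d:0, e:0; rest ⊤}

Merge at B3: IN[B3] = OUT[B2] = {a: ⊤, b: ⊤, c: +, d: ⊤, e: -, f: ⊤}
Applying B3's transfer function to that IN value gives OUT[B3] (row B3 above).

Answer: {a: ⊤, b: ⊤, c: +, d: ⊤, e: -, f: ⊤}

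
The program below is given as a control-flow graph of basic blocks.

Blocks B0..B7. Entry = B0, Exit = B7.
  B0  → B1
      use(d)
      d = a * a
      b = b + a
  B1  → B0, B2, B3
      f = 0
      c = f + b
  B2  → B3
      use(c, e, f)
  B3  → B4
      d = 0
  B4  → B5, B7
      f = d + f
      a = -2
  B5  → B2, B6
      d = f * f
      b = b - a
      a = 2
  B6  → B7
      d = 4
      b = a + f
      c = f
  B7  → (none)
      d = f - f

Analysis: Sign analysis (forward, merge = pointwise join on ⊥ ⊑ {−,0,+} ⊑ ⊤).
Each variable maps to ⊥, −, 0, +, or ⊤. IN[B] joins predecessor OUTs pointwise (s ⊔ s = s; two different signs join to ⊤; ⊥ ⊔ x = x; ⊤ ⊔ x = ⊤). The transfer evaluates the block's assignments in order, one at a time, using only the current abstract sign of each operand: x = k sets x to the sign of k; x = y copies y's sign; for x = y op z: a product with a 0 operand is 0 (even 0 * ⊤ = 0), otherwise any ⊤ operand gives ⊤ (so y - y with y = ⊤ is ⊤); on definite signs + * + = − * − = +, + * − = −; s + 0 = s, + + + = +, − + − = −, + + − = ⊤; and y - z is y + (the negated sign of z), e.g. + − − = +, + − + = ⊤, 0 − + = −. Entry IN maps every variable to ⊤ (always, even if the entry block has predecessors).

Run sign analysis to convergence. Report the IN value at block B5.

Answer: {a: -, b: ⊤, c: ⊤, d: 0, e: ⊤, f: 0}

Trace:
Converged values:
  B0:  IN=(all ⊤)  OUT=(all ⊤)
  B1:  IN=(all ⊤)  OUT={f:0; rest ⊤}
  B2:  IN={f:0; rest ⊤}  OUT={f:0; rest ⊤}
  B3:  IN={f:0; rest ⊤}  OUT={d:0, f:0; rest ⊤}
  B4:  IN={d:0, f:0; rest ⊤}  OUT={a:-, d:0, f:0; rest ⊤}
  B5:  IN={a:-, d:0, f:0; rest ⊤}  OUT={a:+, d:0, f:0; rest ⊤}
  B6:  IN={a:+, d:0, f:0; rest ⊤}  OUT={a:+, b:+, c:0, d:+, f:0; rest ⊤}
  B7:  IN={f:0; rest ⊤}  OUT={d:0, f:0; rest ⊤}

Merge at B5: IN[B5] = OUT[B4] = {a: -, b: ⊤, c: ⊤, d: 0, e: ⊤, f: 0}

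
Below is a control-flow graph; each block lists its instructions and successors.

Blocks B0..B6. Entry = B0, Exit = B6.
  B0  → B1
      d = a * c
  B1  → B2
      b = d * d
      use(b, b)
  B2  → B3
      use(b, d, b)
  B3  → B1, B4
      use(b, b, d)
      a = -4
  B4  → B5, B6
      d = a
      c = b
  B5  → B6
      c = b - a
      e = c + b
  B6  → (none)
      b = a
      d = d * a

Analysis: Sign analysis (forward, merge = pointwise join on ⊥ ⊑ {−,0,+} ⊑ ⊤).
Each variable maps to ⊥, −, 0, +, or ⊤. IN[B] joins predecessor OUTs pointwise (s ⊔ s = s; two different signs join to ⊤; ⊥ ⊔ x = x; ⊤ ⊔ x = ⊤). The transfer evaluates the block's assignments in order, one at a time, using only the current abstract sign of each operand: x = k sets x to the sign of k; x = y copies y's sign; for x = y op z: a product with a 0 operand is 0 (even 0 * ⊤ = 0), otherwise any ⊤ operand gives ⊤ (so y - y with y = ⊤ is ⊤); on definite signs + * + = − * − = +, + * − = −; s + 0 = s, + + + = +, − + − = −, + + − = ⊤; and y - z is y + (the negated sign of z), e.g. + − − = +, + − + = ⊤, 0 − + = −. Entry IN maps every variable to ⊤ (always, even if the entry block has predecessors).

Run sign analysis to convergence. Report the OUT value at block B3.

Answer: {a: -, b: ⊤, c: ⊤, d: ⊤, e: ⊤, f: ⊤}

Derivation:
Converged values:
  B0:  IN=(all ⊤)  OUT=(all ⊤)
  B1:  IN=(all ⊤)  OUT=(all ⊤)
  B2:  IN=(all ⊤)  OUT=(all ⊤)
  B3:  IN=(all ⊤)  OUT={a:-; rest ⊤}
  B4:  IN={a:-; rest ⊤}  OUT={a:-, d:-; rest ⊤}
  B5:  IN={a:-, d:-; rest ⊤}  OUT={a:-, d:-; rest ⊤}
  B6:  IN={a:-, d:-; rest ⊤}  OUT={a:-, b:-, d:+; rest ⊤}

Merge at B3: IN[B3] = OUT[B2] = {a: ⊤, b: ⊤, c: ⊤, d: ⊤, e: ⊤, f: ⊤}
Applying B3's transfer function to that IN value gives OUT[B3] (row B3 above).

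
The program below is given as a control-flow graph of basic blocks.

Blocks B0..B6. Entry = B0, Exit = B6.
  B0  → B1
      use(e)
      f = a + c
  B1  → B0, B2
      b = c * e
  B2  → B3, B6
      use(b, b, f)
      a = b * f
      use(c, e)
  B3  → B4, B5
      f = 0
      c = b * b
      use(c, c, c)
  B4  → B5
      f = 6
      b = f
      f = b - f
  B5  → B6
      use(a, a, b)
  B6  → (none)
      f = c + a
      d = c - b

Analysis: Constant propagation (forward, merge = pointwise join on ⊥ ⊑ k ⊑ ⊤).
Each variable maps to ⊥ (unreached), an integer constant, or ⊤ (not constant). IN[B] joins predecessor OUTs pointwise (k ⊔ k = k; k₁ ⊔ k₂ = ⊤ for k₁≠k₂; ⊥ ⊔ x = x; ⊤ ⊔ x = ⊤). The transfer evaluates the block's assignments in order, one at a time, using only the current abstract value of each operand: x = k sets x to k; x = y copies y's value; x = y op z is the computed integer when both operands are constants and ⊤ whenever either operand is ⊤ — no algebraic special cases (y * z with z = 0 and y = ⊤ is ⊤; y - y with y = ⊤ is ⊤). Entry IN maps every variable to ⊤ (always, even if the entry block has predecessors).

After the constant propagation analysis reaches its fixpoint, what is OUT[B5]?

Converged values:
  B0: | IN=(all ⊤) | OUT=(all ⊤)
  B1: | IN=(all ⊤) | OUT=(all ⊤)
  B2: | IN=(all ⊤) | OUT=(all ⊤)
  B3: | IN=(all ⊤) | OUT={f:0; rest ⊤}
  B4: | IN={f:0; rest ⊤} | OUT={b:6, f:0; rest ⊤}
  B5: | IN={f:0; rest ⊤} | OUT={f:0; rest ⊤}
  B6: | IN=(all ⊤) | OUT=(all ⊤)

Merge at B5: IN[B5] = OUT[B3] ⊔ OUT[B4] = {a: ⊤, b: ⊤, c: ⊤, d: ⊤, e: ⊤, f: 0}
Applying B5's transfer function to that IN value gives OUT[B5] (row B5 above).

Answer: {a: ⊤, b: ⊤, c: ⊤, d: ⊤, e: ⊤, f: 0}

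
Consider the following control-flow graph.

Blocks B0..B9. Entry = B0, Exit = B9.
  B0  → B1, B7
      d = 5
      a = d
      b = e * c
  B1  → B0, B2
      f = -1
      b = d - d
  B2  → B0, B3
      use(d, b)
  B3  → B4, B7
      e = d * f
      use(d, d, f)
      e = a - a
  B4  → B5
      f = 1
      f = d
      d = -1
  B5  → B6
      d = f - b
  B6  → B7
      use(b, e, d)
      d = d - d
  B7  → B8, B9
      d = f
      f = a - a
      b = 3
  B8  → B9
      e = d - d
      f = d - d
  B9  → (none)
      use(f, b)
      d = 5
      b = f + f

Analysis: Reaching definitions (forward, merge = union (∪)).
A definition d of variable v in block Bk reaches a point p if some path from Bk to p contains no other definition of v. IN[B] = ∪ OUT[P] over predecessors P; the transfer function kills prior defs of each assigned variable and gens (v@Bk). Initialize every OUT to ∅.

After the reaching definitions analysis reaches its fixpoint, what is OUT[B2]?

Answer: {a@B0, b@B1, d@B0, f@B1}

Trace:
Per-block solution:
  B0:  IN={a@B0, b@B1, d@B0, f@B1}  OUT={a@B0, b@B0, d@B0, f@B1}
  B1:  IN={a@B0, b@B0, d@B0, f@B1}  OUT={a@B0, b@B1, d@B0, f@B1}
  B2:  IN={a@B0, b@B1, d@B0, f@B1}  OUT={a@B0, b@B1, d@B0, f@B1}
  B3:  IN={a@B0, b@B1, d@B0, f@B1}  OUT={a@B0, b@B1, d@B0, e@B3, f@B1}
  B4:  IN={a@B0, b@B1, d@B0, e@B3, f@B1}  OUT={a@B0, b@B1, d@B4, e@B3, f@B4}
  B5:  IN={a@B0, b@B1, d@B4, e@B3, f@B4}  OUT={a@B0, b@B1, d@B5, e@B3, f@B4}
  B6:  IN={a@B0, b@B1, d@B5, e@B3, f@B4}  OUT={a@B0, b@B1, d@B6, e@B3, f@B4}
  B7:  IN={a@B0, b@B0, b@B1, d@B0, d@B6, e@B3, f@B1, f@B4}  OUT={a@B0, b@B7, d@B7, e@B3, f@B7}
  B8:  IN={a@B0, b@B7, d@B7, e@B3, f@B7}  OUT={a@B0, b@B7, d@B7, e@B8, f@B8}
  B9:  IN={a@B0, b@B7, d@B7, e@B3, e@B8, f@B7, f@B8}  OUT={a@B0, b@B9, d@B9, e@B3, e@B8, f@B7, f@B8}

Merge at B2: IN[B2] = OUT[B1] = {a@B0, b@B1, d@B0, f@B1}
Applying B2's transfer function to that IN value gives OUT[B2] (row B2 above).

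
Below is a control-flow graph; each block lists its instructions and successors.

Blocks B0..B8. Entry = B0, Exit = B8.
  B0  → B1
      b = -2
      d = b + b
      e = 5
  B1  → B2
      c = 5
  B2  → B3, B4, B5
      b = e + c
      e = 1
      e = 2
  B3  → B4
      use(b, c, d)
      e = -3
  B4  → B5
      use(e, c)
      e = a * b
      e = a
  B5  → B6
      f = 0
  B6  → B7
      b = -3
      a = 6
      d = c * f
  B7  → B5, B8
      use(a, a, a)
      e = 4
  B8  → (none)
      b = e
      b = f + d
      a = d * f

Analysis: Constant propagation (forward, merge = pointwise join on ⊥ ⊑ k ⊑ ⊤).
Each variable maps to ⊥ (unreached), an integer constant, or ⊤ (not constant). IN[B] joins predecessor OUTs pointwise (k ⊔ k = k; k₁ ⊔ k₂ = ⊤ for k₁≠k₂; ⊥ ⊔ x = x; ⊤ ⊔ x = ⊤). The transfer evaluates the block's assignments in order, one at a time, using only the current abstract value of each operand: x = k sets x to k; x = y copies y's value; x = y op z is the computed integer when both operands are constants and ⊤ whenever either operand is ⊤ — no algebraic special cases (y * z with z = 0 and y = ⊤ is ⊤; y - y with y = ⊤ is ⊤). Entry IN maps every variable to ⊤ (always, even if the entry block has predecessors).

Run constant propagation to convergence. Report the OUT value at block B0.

Fixpoint table:
  B0: | IN=(all ⊤) | OUT={b:-2, d:-4, e:5; rest ⊤}
  B1: | IN={b:-2, d:-4, e:5; rest ⊤} | OUT={b:-2, c:5, d:-4, e:5; rest ⊤}
  B2: | IN={b:-2, c:5, d:-4, e:5; rest ⊤} | OUT={b:10, c:5, d:-4, e:2; rest ⊤}
  B3: | IN={b:10, c:5, d:-4, e:2; rest ⊤} | OUT={b:10, c:5, d:-4, e:-3; rest ⊤}
  B4: | IN={b:10, c:5, d:-4; rest ⊤} | OUT={b:10, c:5, d:-4; rest ⊤}
  B5: | IN={c:5; rest ⊤} | OUT={c:5, f:0; rest ⊤}
  B6: | IN={c:5, f:0; rest ⊤} | OUT={a:6, b:-3, c:5, d:0, f:0; rest ⊤}
  B7: | IN={a:6, b:-3, c:5, d:0, f:0; rest ⊤} | OUT={a:6, b:-3, c:5, d:0, e:4, f:0; rest ⊤}
  B8: | IN={a:6, b:-3, c:5, d:0, e:4, f:0; rest ⊤} | OUT={a:0, b:0, c:5, d:0, e:4, f:0; rest ⊤}

B0 is the boundary node: IN[B0] = {a: ⊤, b: ⊤, c: ⊤, d: ⊤, e: ⊤, f: ⊤}
Applying B0's transfer function to that IN value gives OUT[B0] (row B0 above).

Answer: {a: ⊤, b: -2, c: ⊤, d: -4, e: 5, f: ⊤}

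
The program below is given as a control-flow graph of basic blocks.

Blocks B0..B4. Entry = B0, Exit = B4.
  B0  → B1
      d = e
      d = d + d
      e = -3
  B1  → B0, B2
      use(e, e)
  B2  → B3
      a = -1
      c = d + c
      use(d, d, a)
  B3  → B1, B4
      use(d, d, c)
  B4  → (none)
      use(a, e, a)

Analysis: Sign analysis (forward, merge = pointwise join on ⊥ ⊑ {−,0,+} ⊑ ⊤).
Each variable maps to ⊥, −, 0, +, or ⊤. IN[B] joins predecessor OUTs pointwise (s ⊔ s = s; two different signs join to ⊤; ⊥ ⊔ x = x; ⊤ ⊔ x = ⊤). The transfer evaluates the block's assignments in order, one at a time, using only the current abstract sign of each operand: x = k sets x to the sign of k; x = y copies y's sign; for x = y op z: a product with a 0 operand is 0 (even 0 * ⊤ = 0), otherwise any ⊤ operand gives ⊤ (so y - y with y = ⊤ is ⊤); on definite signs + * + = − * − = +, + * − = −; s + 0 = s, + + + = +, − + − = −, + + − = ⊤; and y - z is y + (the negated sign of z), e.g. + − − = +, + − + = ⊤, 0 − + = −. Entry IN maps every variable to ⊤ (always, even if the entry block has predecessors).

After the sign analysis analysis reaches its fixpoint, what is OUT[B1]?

Answer: {a: ⊤, b: ⊤, c: ⊤, d: ⊤, e: -, f: ⊤}

Derivation:
Converged values:
  B0:  IN=(all ⊤)  OUT={e:-; rest ⊤}
  B1:  IN={e:-; rest ⊤}  OUT={e:-; rest ⊤}
  B2:  IN={e:-; rest ⊤}  OUT={a:-, e:-; rest ⊤}
  B3:  IN={a:-, e:-; rest ⊤}  OUT={a:-, e:-; rest ⊤}
  B4:  IN={a:-, e:-; rest ⊤}  OUT={a:-, e:-; rest ⊤}

Merge at B1: IN[B1] = OUT[B0] ⊔ OUT[B3] = {a: ⊤, b: ⊤, c: ⊤, d: ⊤, e: -, f: ⊤}
Applying B1's transfer function to that IN value gives OUT[B1] (row B1 above).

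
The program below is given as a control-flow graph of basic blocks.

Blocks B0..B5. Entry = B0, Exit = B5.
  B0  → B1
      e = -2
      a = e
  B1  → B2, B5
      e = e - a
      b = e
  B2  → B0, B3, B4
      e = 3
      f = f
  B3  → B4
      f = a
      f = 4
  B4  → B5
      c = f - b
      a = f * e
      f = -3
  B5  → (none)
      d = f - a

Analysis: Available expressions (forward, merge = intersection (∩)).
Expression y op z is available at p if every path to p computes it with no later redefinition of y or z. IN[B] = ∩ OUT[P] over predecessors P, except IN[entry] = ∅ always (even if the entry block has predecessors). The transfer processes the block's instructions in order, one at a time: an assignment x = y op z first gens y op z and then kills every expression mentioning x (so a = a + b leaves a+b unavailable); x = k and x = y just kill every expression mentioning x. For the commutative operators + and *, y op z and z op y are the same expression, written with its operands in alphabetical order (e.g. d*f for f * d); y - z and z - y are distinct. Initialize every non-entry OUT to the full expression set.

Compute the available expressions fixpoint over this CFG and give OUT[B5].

Answer: {f-a}

Trace:
Fixpoint table:
  B0:  IN={}  OUT={}
  B1:  IN={}  OUT={}
  B2:  IN={}  OUT={}
  B3:  IN={}  OUT={}
  B4:  IN={}  OUT={}
  B5:  IN={}  OUT={f-a}

Merge at B5: IN[B5] = OUT[B1] ∩ OUT[B4] = {}
Applying B5's transfer function to that IN value gives OUT[B5] (row B5 above).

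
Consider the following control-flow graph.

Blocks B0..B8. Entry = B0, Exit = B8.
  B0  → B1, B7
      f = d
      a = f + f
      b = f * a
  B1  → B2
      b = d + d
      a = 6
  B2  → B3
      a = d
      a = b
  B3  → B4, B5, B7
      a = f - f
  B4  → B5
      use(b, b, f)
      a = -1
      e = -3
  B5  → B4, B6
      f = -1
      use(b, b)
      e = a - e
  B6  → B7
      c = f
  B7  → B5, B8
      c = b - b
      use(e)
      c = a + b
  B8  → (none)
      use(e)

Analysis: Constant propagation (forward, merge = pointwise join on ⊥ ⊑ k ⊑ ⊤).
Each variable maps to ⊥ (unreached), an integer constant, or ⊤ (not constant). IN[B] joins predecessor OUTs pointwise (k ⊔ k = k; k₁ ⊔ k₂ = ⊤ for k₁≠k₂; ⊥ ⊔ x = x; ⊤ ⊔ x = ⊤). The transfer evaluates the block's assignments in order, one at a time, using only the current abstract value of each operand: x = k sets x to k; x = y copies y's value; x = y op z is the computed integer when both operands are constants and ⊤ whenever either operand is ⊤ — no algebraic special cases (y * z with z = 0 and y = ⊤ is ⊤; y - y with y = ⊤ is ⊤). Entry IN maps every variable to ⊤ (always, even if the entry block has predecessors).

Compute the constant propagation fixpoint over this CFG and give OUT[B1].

Per-block solution:
  B0:   IN=(all ⊤)   OUT=(all ⊤)
  B1:   IN=(all ⊤)   OUT={a:6; rest ⊤}
  B2:   IN={a:6; rest ⊤}   OUT=(all ⊤)
  B3:   IN=(all ⊤)   OUT=(all ⊤)
  B4:   IN=(all ⊤)   OUT={a:-1, e:-3; rest ⊤}
  B5:   IN=(all ⊤)   OUT={f:-1; rest ⊤}
  B6:   IN={f:-1; rest ⊤}   OUT={c:-1, f:-1; rest ⊤}
  B7:   IN=(all ⊤)   OUT=(all ⊤)
  B8:   IN=(all ⊤)   OUT=(all ⊤)

Merge at B1: IN[B1] = OUT[B0] = {a: ⊤, b: ⊤, c: ⊤, d: ⊤, e: ⊤, f: ⊤}
Applying B1's transfer function to that IN value gives OUT[B1] (row B1 above).

Answer: {a: 6, b: ⊤, c: ⊤, d: ⊤, e: ⊤, f: ⊤}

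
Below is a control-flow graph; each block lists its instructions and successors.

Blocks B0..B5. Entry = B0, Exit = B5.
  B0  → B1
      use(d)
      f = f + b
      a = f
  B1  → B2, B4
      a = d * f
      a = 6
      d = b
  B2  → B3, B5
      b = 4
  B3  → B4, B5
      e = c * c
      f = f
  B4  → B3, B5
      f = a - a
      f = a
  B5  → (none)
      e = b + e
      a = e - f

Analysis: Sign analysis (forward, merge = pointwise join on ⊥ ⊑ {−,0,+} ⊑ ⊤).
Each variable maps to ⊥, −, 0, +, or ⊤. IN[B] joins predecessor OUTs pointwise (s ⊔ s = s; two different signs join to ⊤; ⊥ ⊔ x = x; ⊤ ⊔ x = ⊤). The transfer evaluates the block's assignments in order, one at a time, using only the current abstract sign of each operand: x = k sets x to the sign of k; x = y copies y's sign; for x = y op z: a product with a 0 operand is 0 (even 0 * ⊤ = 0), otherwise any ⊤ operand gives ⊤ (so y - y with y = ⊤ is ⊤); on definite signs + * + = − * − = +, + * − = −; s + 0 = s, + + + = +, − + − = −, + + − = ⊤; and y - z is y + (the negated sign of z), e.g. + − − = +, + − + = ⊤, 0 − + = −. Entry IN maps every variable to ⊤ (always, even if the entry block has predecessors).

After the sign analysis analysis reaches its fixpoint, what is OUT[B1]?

Converged values:
  B0: | IN=(all ⊤) | OUT=(all ⊤)
  B1: | IN=(all ⊤) | OUT={a:+; rest ⊤}
  B2: | IN={a:+; rest ⊤} | OUT={a:+, b:+; rest ⊤}
  B3: | IN={a:+; rest ⊤} | OUT={a:+; rest ⊤}
  B4: | IN={a:+; rest ⊤} | OUT={a:+, f:+; rest ⊤}
  B5: | IN={a:+; rest ⊤} | OUT=(all ⊤)

Merge at B1: IN[B1] = OUT[B0] = {a: ⊤, b: ⊤, c: ⊤, d: ⊤, e: ⊤, f: ⊤}
Applying B1's transfer function to that IN value gives OUT[B1] (row B1 above).

Answer: {a: +, b: ⊤, c: ⊤, d: ⊤, e: ⊤, f: ⊤}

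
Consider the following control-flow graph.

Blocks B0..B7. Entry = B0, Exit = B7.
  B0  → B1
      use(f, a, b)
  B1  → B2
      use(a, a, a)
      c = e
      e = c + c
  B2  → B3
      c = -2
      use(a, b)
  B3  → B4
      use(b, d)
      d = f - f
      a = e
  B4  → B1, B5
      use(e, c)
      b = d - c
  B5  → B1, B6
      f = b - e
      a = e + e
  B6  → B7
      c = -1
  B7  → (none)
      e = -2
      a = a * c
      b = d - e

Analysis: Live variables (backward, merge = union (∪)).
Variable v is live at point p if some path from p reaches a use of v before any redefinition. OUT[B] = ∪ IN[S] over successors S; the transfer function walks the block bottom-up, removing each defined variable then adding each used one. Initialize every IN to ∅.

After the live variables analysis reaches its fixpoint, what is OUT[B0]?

Per-block solution:
  B0: | IN={a, b, d, e, f} | OUT={a, b, d, e, f}
  B1: | IN={a, b, d, e, f} | OUT={a, b, d, e, f}
  B2: | IN={a, b, d, e, f} | OUT={b, c, d, e, f}
  B3: | IN={b, c, d, e, f} | OUT={a, c, d, e, f}
  B4: | IN={a, c, d, e, f} | OUT={a, b, d, e, f}
  B5: | IN={b, d, e} | OUT={a, b, d, e, f}
  B6: | IN={a, d} | OUT={a, c, d}
  B7: | IN={a, c, d} | OUT={}

Merge at B0: OUT[B0] = IN[B1] = {a, b, d, e, f}

Answer: {a, b, d, e, f}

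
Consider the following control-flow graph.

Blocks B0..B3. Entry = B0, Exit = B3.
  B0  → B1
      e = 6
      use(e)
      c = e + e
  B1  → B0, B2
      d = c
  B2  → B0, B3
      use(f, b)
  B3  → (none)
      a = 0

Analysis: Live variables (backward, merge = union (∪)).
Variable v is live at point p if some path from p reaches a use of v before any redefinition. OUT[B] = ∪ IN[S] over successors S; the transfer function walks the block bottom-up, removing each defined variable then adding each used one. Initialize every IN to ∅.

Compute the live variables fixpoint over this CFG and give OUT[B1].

Answer: {b, f}

Trace:
Fixpoint table:
  B0: | IN={b, f} | OUT={b, c, f}
  B1: | IN={b, c, f} | OUT={b, f}
  B2: | IN={b, f} | OUT={b, f}
  B3: | IN={} | OUT={}

Merge at B1: OUT[B1] = IN[B0] ⊔ IN[B2] = {b, f}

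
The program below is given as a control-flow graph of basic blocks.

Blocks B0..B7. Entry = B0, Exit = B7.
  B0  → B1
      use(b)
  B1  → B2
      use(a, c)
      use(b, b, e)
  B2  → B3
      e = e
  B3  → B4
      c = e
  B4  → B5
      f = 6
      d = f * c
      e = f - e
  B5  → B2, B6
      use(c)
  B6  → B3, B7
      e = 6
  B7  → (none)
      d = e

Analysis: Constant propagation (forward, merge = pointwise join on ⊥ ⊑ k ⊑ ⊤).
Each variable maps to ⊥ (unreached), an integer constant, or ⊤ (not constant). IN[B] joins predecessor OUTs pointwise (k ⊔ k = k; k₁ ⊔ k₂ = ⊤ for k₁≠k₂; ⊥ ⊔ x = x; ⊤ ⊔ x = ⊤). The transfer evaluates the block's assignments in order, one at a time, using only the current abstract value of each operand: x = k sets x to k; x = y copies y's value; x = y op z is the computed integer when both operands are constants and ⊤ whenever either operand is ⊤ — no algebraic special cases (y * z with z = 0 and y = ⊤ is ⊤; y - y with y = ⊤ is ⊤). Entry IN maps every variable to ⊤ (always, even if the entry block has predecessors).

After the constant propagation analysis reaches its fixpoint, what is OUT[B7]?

Converged values:
  B0:  IN=(all ⊤)  OUT=(all ⊤)
  B1:  IN=(all ⊤)  OUT=(all ⊤)
  B2:  IN=(all ⊤)  OUT=(all ⊤)
  B3:  IN=(all ⊤)  OUT=(all ⊤)
  B4:  IN=(all ⊤)  OUT={f:6; rest ⊤}
  B5:  IN={f:6; rest ⊤}  OUT={f:6; rest ⊤}
  B6:  IN={f:6; rest ⊤}  OUT={e:6, f:6; rest ⊤}
  B7:  IN={e:6, f:6; rest ⊤}  OUT={d:6, e:6, f:6; rest ⊤}

Merge at B7: IN[B7] = OUT[B6] = {a: ⊤, b: ⊤, c: ⊤, d: ⊤, e: 6, f: 6}
Applying B7's transfer function to that IN value gives OUT[B7] (row B7 above).

Answer: {a: ⊤, b: ⊤, c: ⊤, d: 6, e: 6, f: 6}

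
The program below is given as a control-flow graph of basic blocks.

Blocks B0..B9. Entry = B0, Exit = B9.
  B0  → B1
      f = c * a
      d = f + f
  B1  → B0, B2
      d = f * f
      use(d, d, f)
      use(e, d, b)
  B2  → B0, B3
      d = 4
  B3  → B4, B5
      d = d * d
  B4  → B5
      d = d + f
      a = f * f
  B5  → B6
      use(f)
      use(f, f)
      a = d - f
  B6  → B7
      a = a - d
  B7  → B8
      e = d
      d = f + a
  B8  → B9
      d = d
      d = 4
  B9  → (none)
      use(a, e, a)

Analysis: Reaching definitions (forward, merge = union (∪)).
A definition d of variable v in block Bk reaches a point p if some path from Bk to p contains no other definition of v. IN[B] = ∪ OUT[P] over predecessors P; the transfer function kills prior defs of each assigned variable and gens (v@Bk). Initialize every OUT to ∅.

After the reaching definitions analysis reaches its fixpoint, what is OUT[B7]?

Answer: {a@B6, d@B7, e@B7, f@B0}

Working:
Converged values:
  B0: | IN={d@B1, d@B2, f@B0} | OUT={d@B0, f@B0}
  B1: | IN={d@B0, f@B0} | OUT={d@B1, f@B0}
  B2: | IN={d@B1, f@B0} | OUT={d@B2, f@B0}
  B3: | IN={d@B2, f@B0} | OUT={d@B3, f@B0}
  B4: | IN={d@B3, f@B0} | OUT={a@B4, d@B4, f@B0}
  B5: | IN={a@B4, d@B3, d@B4, f@B0} | OUT={a@B5, d@B3, d@B4, f@B0}
  B6: | IN={a@B5, d@B3, d@B4, f@B0} | OUT={a@B6, d@B3, d@B4, f@B0}
  B7: | IN={a@B6, d@B3, d@B4, f@B0} | OUT={a@B6, d@B7, e@B7, f@B0}
  B8: | IN={a@B6, d@B7, e@B7, f@B0} | OUT={a@B6, d@B8, e@B7, f@B0}
  B9: | IN={a@B6, d@B8, e@B7, f@B0} | OUT={a@B6, d@B8, e@B7, f@B0}

Merge at B7: IN[B7] = OUT[B6] = {a@B6, d@B3, d@B4, f@B0}
Applying B7's transfer function to that IN value gives OUT[B7] (row B7 above).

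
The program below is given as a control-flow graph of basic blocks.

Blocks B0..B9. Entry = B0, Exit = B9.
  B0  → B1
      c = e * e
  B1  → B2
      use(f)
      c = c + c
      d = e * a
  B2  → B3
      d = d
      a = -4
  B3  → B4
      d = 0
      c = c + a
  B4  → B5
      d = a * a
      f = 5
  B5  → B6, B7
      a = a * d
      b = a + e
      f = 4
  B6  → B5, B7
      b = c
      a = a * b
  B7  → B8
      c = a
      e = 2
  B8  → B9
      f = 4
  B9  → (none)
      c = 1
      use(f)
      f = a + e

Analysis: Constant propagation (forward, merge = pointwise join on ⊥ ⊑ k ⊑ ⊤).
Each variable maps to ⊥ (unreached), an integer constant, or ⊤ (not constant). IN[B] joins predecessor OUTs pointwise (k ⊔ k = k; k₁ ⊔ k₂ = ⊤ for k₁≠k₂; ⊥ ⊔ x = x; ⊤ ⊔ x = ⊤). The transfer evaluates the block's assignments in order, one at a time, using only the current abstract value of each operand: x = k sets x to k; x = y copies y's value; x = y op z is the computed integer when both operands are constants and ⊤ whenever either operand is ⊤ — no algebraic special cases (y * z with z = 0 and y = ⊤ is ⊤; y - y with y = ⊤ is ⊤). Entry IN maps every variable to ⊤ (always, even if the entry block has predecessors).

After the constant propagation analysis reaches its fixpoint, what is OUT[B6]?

Answer: {a: ⊤, b: ⊤, c: ⊤, d: 16, e: ⊤, f: 4}

Derivation:
Converged values:
  B0:  IN=(all ⊤)  OUT=(all ⊤)
  B1:  IN=(all ⊤)  OUT=(all ⊤)
  B2:  IN=(all ⊤)  OUT={a:-4; rest ⊤}
  B3:  IN={a:-4; rest ⊤}  OUT={a:-4, d:0; rest ⊤}
  B4:  IN={a:-4, d:0; rest ⊤}  OUT={a:-4, d:16, f:5; rest ⊤}
  B5:  IN={d:16; rest ⊤}  OUT={d:16, f:4; rest ⊤}
  B6:  IN={d:16, f:4; rest ⊤}  OUT={d:16, f:4; rest ⊤}
  B7:  IN={d:16, f:4; rest ⊤}  OUT={d:16, e:2, f:4; rest ⊤}
  B8:  IN={d:16, e:2, f:4; rest ⊤}  OUT={d:16, e:2, f:4; rest ⊤}
  B9:  IN={d:16, e:2, f:4; rest ⊤}  OUT={c:1, d:16, e:2; rest ⊤}

Merge at B6: IN[B6] = OUT[B5] = {a: ⊤, b: ⊤, c: ⊤, d: 16, e: ⊤, f: 4}
Applying B6's transfer function to that IN value gives OUT[B6] (row B6 above).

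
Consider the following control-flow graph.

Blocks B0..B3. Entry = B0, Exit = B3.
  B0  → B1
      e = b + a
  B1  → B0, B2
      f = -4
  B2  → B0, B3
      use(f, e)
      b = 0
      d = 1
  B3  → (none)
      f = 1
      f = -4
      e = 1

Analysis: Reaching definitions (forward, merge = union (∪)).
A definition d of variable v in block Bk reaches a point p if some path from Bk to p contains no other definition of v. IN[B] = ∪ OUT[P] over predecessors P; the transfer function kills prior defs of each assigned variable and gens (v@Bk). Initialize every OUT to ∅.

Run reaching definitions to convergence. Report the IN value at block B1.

Converged values:
  B0:  IN={b@B2, d@B2, e@B0, f@B1}  OUT={b@B2, d@B2, e@B0, f@B1}
  B1:  IN={b@B2, d@B2, e@B0, f@B1}  OUT={b@B2, d@B2, e@B0, f@B1}
  B2:  IN={b@B2, d@B2, e@B0, f@B1}  OUT={b@B2, d@B2, e@B0, f@B1}
  B3:  IN={b@B2, d@B2, e@B0, f@B1}  OUT={b@B2, d@B2, e@B3, f@B3}

Merge at B1: IN[B1] = OUT[B0] = {b@B2, d@B2, e@B0, f@B1}

Answer: {b@B2, d@B2, e@B0, f@B1}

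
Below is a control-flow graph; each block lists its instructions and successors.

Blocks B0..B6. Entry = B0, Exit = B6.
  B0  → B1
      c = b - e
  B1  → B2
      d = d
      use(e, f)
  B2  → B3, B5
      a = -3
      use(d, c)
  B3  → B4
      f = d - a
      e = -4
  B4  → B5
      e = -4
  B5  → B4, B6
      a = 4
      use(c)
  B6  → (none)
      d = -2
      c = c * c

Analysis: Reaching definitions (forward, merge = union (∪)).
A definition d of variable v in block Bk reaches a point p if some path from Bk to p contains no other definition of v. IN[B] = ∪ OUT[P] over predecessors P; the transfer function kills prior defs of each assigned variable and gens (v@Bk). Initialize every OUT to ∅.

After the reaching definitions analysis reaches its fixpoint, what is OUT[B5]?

Converged values:
  B0: | IN={} | OUT={c@B0}
  B1: | IN={c@B0} | OUT={c@B0, d@B1}
  B2: | IN={c@B0, d@B1} | OUT={a@B2, c@B0, d@B1}
  B3: | IN={a@B2, c@B0, d@B1} | OUT={a@B2, c@B0, d@B1, e@B3, f@B3}
  B4: | IN={a@B2, a@B5, c@B0, d@B1, e@B3, e@B4, f@B3} | OUT={a@B2, a@B5, c@B0, d@B1, e@B4, f@B3}
  B5: | IN={a@B2, a@B5, c@B0, d@B1, e@B4, f@B3} | OUT={a@B5, c@B0, d@B1, e@B4, f@B3}
  B6: | IN={a@B5, c@B0, d@B1, e@B4, f@B3} | OUT={a@B5, c@B6, d@B6, e@B4, f@B3}

Merge at B5: IN[B5] = OUT[B2] ⊔ OUT[B4] = {a@B2, a@B5, c@B0, d@B1, e@B4, f@B3}
Applying B5's transfer function to that IN value gives OUT[B5] (row B5 above).

Answer: {a@B5, c@B0, d@B1, e@B4, f@B3}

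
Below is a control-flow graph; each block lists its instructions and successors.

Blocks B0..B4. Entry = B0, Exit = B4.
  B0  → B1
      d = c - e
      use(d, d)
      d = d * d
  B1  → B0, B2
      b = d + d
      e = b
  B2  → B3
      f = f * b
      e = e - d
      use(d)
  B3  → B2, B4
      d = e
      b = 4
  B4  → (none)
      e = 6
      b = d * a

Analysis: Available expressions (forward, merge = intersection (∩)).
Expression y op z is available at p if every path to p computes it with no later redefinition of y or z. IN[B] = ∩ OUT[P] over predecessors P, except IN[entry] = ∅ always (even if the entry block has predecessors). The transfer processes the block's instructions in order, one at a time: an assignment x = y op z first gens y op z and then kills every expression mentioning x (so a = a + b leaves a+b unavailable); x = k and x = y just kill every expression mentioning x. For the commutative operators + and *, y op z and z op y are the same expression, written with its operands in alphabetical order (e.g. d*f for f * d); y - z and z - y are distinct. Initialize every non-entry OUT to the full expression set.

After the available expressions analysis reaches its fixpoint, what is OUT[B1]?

Answer: {d+d}

Derivation:
Fixpoint table:
  B0: | IN={} | OUT={c-e}
  B1: | IN={c-e} | OUT={d+d}
  B2: | IN={} | OUT={}
  B3: | IN={} | OUT={}
  B4: | IN={} | OUT={a*d}

Merge at B1: IN[B1] = OUT[B0] = {c-e}
Applying B1's transfer function to that IN value gives OUT[B1] (row B1 above).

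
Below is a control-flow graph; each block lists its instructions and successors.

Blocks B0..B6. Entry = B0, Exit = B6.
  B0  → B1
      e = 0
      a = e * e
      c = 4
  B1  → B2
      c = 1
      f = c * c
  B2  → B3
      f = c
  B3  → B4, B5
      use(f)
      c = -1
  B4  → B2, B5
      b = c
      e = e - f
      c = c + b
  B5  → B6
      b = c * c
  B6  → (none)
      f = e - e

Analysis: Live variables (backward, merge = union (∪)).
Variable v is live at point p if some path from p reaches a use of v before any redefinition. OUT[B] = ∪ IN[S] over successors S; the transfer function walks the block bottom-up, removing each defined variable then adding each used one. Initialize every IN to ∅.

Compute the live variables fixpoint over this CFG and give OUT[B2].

Answer: {e, f}

Trace:
Per-block solution:
  B0: | IN={} | OUT={e}
  B1: | IN={e} | OUT={c, e}
  B2: | IN={c, e} | OUT={e, f}
  B3: | IN={e, f} | OUT={c, e, f}
  B4: | IN={c, e, f} | OUT={c, e}
  B5: | IN={c, e} | OUT={e}
  B6: | IN={e} | OUT={}

Merge at B2: OUT[B2] = IN[B3] = {e, f}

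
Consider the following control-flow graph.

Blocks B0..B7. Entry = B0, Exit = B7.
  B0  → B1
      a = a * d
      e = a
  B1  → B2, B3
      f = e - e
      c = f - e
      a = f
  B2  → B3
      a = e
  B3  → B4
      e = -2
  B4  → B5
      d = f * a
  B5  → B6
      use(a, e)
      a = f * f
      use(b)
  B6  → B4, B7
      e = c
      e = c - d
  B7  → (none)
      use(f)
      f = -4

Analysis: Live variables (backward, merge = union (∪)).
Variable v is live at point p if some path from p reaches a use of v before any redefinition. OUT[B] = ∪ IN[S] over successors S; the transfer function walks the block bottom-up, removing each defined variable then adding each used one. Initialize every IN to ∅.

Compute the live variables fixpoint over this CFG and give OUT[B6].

Answer: {a, b, c, e, f}

Trace:
Per-block solution:
  B0:   IN={a, b, d}   OUT={b, e}
  B1:   IN={b, e}   OUT={a, b, c, e, f}
  B2:   IN={b, c, e, f}   OUT={a, b, c, f}
  B3:   IN={a, b, c, f}   OUT={a, b, c, e, f}
  B4:   IN={a, b, c, e, f}   OUT={a, b, c, d, e, f}
  B5:   IN={a, b, c, d, e, f}   OUT={a, b, c, d, f}
  B6:   IN={a, b, c, d, f}   OUT={a, b, c, e, f}
  B7:   IN={f}   OUT={}

Merge at B6: OUT[B6] = IN[B4] ⊔ IN[B7] = {a, b, c, e, f}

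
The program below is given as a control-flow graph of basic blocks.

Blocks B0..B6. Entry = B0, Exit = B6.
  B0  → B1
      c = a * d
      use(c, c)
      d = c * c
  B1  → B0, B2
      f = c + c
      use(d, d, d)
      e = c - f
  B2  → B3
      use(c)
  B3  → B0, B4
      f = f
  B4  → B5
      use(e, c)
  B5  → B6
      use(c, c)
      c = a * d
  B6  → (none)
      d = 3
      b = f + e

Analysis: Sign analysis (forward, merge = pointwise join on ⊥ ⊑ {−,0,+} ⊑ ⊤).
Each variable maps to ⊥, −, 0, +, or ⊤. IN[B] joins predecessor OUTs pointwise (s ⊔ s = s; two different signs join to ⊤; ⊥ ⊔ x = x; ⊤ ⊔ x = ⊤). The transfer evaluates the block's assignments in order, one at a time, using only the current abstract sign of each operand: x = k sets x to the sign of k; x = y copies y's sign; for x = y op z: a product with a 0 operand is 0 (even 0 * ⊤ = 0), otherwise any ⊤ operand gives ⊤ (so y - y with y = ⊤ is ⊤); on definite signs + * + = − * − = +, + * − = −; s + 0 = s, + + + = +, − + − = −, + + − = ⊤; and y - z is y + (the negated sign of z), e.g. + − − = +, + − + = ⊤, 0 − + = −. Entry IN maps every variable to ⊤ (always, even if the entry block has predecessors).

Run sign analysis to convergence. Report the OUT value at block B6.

Per-block solution:
  B0:  IN=(all ⊤)  OUT=(all ⊤)
  B1:  IN=(all ⊤)  OUT=(all ⊤)
  B2:  IN=(all ⊤)  OUT=(all ⊤)
  B3:  IN=(all ⊤)  OUT=(all ⊤)
  B4:  IN=(all ⊤)  OUT=(all ⊤)
  B5:  IN=(all ⊤)  OUT=(all ⊤)
  B6:  IN=(all ⊤)  OUT={d:+; rest ⊤}

Merge at B6: IN[B6] = OUT[B5] = {a: ⊤, b: ⊤, c: ⊤, d: ⊤, e: ⊤, f: ⊤}
Applying B6's transfer function to that IN value gives OUT[B6] (row B6 above).

Answer: {a: ⊤, b: ⊤, c: ⊤, d: +, e: ⊤, f: ⊤}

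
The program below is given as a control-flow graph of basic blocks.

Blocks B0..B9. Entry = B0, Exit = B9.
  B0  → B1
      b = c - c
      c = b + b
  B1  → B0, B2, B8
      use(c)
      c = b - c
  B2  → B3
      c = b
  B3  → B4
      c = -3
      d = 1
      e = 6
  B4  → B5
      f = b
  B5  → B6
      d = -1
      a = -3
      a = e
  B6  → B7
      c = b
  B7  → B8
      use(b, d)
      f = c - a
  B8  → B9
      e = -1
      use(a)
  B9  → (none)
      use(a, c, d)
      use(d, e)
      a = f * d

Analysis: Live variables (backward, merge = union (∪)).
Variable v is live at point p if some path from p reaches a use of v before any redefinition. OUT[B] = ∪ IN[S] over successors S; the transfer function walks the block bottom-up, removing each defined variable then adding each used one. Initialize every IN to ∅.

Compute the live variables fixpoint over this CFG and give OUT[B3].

Per-block solution:
  B0: | IN={a, c, d, f} | OUT={a, b, c, d, f}
  B1: | IN={a, b, c, d, f} | OUT={a, b, c, d, f}
  B2: | IN={b} | OUT={b}
  B3: | IN={b} | OUT={b, e}
  B4: | IN={b, e} | OUT={b, e}
  B5: | IN={b, e} | OUT={a, b, d}
  B6: | IN={a, b, d} | OUT={a, b, c, d}
  B7: | IN={a, b, c, d} | OUT={a, c, d, f}
  B8: | IN={a, c, d, f} | OUT={a, c, d, e, f}
  B9: | IN={a, c, d, e, f} | OUT={}

Merge at B3: OUT[B3] = IN[B4] = {b, e}

Answer: {b, e}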